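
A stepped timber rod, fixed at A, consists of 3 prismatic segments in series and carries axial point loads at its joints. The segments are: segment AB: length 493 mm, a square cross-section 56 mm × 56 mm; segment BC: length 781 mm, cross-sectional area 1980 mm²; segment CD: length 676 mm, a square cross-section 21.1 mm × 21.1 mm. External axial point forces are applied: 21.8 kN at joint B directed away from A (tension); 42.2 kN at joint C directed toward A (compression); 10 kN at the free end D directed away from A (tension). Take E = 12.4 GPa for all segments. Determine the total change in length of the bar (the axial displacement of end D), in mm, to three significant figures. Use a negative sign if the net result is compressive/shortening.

0.0684 mm

Internal axial forces (sectioning from the free end, tension +): N_CD = 10 kN, N_BC = -32.2 kN, N_AB = -10.4 kN.
A_AB = 3136 mm².
A_CD = 445.2 mm².
δ_AB = -10400·493/(3136·12400) = -0.1319 mm
δ_BC = -32200·781/(1980·12400) = -1.024 mm
δ_CD = 10000·676/(445.2·12400) = 1.225 mm
δ = Σδ_i = 0.06837 mm.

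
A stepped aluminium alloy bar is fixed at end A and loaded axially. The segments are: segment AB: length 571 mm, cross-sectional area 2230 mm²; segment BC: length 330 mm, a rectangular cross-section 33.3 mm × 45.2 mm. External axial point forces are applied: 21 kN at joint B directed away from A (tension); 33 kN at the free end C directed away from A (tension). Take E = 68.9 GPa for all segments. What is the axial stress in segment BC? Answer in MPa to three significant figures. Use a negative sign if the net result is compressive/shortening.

21.9 MPa

Internal axial forces (sectioning from the free end, tension +): N_BC = 33 kN, N_AB = 54 kN.
A_BC = 1505 mm².
σ_BC = N_BC/A_BC = 33000/1505 = 21.92 MPa.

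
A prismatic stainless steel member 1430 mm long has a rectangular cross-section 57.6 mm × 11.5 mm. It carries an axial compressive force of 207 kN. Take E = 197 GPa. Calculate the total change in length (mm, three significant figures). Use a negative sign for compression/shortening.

A = 662.4 mm².
δ_mech = NL/(AE) = -207000·1430/(662.4·197000) = -2.268 mm.

-2.27 mm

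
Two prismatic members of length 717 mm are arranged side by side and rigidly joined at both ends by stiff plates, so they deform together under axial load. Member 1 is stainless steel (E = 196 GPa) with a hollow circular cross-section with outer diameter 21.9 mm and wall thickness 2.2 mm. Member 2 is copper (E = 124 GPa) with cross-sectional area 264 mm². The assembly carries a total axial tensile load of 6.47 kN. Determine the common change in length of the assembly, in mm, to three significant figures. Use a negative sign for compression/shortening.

A_1 = 136.2 mm².
Equal strain + equilibrium ⇒ each member carries load in proportion to AE: A₁E₁ = 26690000 N, A₂E₂ = 32740000 N, ΣAE = 59420000 N.
δ = PL/ΣAE = 6470·717/59420000 = 0.07807 mm.

0.0781 mm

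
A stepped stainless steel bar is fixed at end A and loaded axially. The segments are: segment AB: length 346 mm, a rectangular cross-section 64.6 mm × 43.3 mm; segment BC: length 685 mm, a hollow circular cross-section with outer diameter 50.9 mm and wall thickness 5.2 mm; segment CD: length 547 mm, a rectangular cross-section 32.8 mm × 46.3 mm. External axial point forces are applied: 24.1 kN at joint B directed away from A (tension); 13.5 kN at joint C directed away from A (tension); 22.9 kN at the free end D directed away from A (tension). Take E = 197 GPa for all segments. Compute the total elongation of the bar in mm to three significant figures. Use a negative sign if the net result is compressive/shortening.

0.249 mm

Internal axial forces (sectioning from the free end, tension +): N_CD = 22.9 kN, N_BC = 36.4 kN, N_AB = 60.5 kN.
A_AB = 2797 mm².
A_BC = 746.6 mm².
A_CD = 1519 mm².
δ_AB = 60500·346/(2797·197000) = 0.03799 mm
δ_BC = 36400·685/(746.6·197000) = 0.1695 mm
δ_CD = 22900·547/(1519·197000) = 0.04187 mm
δ = Σδ_i = 0.2494 mm.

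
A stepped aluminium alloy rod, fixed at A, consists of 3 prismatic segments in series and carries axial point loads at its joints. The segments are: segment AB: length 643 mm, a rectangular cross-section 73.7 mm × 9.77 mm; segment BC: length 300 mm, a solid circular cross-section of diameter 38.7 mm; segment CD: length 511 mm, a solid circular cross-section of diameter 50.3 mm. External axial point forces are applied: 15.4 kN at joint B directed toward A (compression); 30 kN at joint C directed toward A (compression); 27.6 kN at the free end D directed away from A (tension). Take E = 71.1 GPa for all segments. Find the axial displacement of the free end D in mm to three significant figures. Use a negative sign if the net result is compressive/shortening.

-0.132 mm

Internal axial forces (sectioning from the free end, tension +): N_CD = 27.6 kN, N_BC = -2.4 kN, N_AB = -17.8 kN.
A_AB = 720 mm².
A_BC = 1176 mm².
A_CD = 1987 mm².
δ_AB = -17800·643/(720·71100) = -0.2236 mm
δ_BC = -2400·300/(1176·71100) = -0.008609 mm
δ_CD = 27600·511/(1987·71100) = 0.09982 mm
δ = Σδ_i = -0.1323 mm.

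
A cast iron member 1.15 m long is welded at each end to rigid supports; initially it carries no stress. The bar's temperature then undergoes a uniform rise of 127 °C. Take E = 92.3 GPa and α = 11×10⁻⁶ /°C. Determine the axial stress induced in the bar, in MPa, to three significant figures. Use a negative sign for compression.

-129 MPa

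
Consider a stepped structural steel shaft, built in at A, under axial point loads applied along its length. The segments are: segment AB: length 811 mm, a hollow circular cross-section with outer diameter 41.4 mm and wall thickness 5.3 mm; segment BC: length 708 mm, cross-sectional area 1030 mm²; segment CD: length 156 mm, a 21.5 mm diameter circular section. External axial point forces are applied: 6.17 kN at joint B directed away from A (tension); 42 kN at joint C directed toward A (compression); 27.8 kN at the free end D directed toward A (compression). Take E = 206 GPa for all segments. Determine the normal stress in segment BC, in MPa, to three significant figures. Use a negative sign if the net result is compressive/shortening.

-67.8 MPa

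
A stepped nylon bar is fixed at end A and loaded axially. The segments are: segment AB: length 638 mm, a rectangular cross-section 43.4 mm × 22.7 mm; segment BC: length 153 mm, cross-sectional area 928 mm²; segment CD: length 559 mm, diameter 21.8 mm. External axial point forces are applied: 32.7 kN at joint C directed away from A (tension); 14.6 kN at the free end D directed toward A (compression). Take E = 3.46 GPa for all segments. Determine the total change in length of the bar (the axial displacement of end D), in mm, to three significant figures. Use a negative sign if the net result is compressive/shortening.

Internal axial forces (sectioning from the free end, tension +): N_CD = -14.6 kN, N_BC = 18.1 kN, N_AB = 18.1 kN.
A_AB = 985.2 mm².
A_CD = 373.3 mm².
δ_AB = 18100·638/(985.2·3460) = 3.388 mm
δ_BC = 18100·153/(928·3460) = 0.8625 mm
δ_CD = -14600·559/(373.3·3460) = -6.32 mm
δ = Σδ_i = -2.069 mm.

-2.07 mm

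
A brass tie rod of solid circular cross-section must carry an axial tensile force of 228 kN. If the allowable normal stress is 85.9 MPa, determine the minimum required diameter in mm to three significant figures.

Required area A ≥ P/σ_allow = 228000/85.9 = 2654 mm².
For a solid circular section, d ≥ √(4A/π) = 58.13 mm.

58.1 mm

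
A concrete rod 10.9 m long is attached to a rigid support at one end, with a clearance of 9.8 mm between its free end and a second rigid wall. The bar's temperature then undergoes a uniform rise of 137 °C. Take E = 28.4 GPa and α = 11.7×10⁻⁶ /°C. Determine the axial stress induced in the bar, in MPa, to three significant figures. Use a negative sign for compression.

Free thermal expansion αLΔT = 11.7e-6 · 10900 · 137 = 17.47 mm.
The walls engage after the gap closes; constrained expansion = 17.47 − 9.8 = 7.672 mm.
The walls impose strain ε = −(7.672)/10900 = -7.0382e-04; σ = Eε = 28400 · -7.0382e-04 = -19.99 MPa.

-20.0 MPa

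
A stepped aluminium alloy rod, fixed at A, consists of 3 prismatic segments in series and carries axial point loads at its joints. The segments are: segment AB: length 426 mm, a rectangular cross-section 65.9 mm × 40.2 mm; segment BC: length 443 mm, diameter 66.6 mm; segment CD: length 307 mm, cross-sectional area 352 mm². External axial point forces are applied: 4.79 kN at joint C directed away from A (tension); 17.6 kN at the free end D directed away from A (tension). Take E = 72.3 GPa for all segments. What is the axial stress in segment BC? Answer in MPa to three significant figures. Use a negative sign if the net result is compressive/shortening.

6.43 MPa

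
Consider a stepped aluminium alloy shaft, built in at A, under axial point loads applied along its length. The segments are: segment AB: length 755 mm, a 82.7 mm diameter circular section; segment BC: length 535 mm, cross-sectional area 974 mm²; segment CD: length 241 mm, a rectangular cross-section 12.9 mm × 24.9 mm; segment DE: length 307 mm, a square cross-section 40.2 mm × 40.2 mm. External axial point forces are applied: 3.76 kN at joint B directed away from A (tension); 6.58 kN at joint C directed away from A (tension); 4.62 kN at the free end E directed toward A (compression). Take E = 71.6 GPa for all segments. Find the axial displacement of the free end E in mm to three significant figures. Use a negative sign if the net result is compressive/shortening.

Internal axial forces (sectioning from the free end, tension +): N_DE = -4.62 kN, N_CD = -4.62 kN, N_BC = 1.96 kN, N_AB = 5.72 kN.
A_AB = 5372 mm².
A_CD = 321.2 mm².
A_DE = 1616 mm².
δ_AB = 5720·755/(5372·71600) = 0.01123 mm
δ_BC = 1960·535/(974·71600) = 0.01504 mm
δ_CD = -4620·241/(321.2·71600) = -0.04841 mm
δ_DE = -4620·307/(1616·71600) = -0.01226 mm
δ = Σδ_i = -0.03441 mm.

-0.0344 mm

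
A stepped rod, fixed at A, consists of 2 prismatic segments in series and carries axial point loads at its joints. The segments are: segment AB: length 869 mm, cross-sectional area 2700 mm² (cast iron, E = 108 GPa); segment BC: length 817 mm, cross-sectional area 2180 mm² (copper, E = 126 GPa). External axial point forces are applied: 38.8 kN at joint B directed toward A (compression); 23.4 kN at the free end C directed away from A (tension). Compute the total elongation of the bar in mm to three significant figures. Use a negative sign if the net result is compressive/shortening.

0.0237 mm

Internal axial forces (sectioning from the free end, tension +): N_BC = 23.4 kN, N_AB = -15.4 kN.
δ_AB = -15400·869/(2700·108000) = -0.04589 mm
δ_BC = 23400·817/(2180·126000) = 0.0696 mm
δ = Σδ_i = 0.02371 mm.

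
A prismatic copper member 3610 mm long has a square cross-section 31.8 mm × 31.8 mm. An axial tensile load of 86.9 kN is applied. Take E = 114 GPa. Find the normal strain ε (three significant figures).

7.54e-04

A = 1011 mm².
σ = N/A = 85.93 MPa; ε = σ/E = 85.93/114000 = 7.538e-04.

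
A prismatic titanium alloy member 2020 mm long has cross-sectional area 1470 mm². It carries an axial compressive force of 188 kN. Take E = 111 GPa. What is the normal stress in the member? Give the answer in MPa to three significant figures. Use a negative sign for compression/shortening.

-128 MPa

σ = N/A = -188000/1470 = -127.9 MPa.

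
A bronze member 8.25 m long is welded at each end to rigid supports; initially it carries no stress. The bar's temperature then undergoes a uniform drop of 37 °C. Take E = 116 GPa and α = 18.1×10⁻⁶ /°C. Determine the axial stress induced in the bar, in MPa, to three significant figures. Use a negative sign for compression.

Free thermal expansion αLΔT = 18.1e-6 · 8250 · -37 = -5.525 mm.
The walls impose strain ε = −(-5.525)/8250 = 6.6970e-04; σ = Eε = 116000 · 6.6970e-04 = 77.69 MPa.

77.7 MPa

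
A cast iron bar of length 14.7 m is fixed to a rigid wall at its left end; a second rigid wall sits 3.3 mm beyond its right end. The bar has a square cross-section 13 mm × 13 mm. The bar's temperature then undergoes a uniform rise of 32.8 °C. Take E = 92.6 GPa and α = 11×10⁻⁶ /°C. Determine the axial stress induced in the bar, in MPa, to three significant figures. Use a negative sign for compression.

Free thermal expansion αLΔT = 11e-6 · 14700 · 32.8 = 5.304 mm.
The walls engage after the gap closes; constrained expansion = 5.304 − 3.3 = 2.004 mm.
The walls impose strain ε = −(2.004)/14700 = -1.3631e-04; σ = Eε = 92600 · -1.3631e-04 = -12.62 MPa.

-12.6 MPa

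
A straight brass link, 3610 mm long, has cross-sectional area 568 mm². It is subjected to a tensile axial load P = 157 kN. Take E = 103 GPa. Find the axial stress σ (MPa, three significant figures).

276 MPa

σ = N/A = 157000/568 = 276.4 MPa.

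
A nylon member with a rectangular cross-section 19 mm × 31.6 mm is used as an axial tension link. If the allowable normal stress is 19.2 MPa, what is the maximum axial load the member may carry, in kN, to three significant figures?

11.5 kN

A = 600.4 mm².
P_max = σ_allow · A = 19.2 · 600.4 = 11530 N = 11.53 kN.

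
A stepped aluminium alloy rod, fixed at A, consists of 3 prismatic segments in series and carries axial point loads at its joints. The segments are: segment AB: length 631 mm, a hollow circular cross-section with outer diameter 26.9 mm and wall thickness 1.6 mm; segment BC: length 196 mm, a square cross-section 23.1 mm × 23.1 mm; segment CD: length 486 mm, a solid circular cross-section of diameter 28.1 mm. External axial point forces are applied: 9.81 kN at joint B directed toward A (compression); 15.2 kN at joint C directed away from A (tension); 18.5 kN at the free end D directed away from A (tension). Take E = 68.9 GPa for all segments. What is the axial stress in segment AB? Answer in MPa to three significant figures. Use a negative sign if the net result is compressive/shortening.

188 MPa

Internal axial forces (sectioning from the free end, tension +): N_CD = 18.5 kN, N_BC = 33.7 kN, N_AB = 23.89 kN.
A_AB = 127.2 mm².
σ_AB = N_AB/A_AB = 23890/127.2 = 187.9 MPa.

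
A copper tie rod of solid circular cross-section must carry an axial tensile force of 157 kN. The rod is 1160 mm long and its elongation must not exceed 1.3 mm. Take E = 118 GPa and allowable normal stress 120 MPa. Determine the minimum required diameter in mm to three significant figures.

Required area A ≥ P/σ_allow = 157000/120 = 1308 mm².
For a solid circular section, d ≥ √(4A/π) = 40.81 mm.
Elongation limit: A ≥ PL/(Eδ_allow) = 157000·1160/(118000·1.3) = 1187 mm² ⇒ d ≥ 38.88 mm.
The stress limit governs.

40.8 mm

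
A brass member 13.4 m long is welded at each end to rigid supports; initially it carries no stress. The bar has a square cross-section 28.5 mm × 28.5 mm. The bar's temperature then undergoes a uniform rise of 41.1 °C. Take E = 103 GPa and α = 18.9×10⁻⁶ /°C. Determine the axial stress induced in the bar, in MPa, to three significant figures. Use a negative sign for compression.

Free thermal expansion αLΔT = 18.9e-6 · 13400 · 41.1 = 10.41 mm.
The walls impose strain ε = −(10.41)/13400 = -7.7679e-04; σ = Eε = 103000 · -7.7679e-04 = -80.01 MPa.

-80.0 MPa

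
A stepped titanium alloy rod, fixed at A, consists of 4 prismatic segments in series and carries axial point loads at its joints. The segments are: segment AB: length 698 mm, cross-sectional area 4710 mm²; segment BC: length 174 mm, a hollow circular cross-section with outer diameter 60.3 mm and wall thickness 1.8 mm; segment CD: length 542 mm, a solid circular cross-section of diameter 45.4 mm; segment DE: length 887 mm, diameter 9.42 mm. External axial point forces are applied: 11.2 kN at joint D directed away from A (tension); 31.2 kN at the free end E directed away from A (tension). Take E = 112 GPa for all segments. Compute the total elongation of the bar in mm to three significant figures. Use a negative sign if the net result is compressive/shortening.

Internal axial forces (sectioning from the free end, tension +): N_DE = 31.2 kN, N_CD = 42.4 kN, N_BC = 42.4 kN, N_AB = 42.4 kN.
A_BC = 330.8 mm².
A_CD = 1619 mm².
A_DE = 69.69 mm².
δ_AB = 42400·698/(4710·112000) = 0.0561 mm
δ_BC = 42400·174/(330.8·112000) = 0.1991 mm
δ_CD = 42400·542/(1619·112000) = 0.1267 mm
δ_DE = 31200·887/(69.69·112000) = 3.545 mm
δ = Σδ_i = 3.927 mm.

3.93 mm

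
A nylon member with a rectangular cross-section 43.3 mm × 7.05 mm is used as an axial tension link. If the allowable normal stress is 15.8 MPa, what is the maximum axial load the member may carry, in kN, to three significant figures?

4.82 kN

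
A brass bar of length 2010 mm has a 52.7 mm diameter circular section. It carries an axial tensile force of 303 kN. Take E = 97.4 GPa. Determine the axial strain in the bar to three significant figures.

A = 2181 mm².
σ = N/A = 138.9 MPa; ε = σ/E = 138.9/97400 = 1.426e-03.

0.00143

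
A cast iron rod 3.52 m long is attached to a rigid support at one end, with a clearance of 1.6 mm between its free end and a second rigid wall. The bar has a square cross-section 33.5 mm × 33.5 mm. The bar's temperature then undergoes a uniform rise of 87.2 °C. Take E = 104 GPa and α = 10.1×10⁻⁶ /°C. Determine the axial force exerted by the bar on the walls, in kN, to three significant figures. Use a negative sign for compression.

Free thermal expansion αLΔT = 10.1e-6 · 3520 · 87.2 = 3.1 mm.
The walls engage after the gap closes; constrained expansion = 3.1 − 1.6 = 1.5 mm.
The walls impose strain ε = −(1.5)/3520 = -4.2617e-04; σ = Eε = 104000 · -4.2617e-04 = -44.32 MPa.
Wall reaction R = σ·A = -44.32·1122 = -49740 N = -49.74 kN.

-49.7 kN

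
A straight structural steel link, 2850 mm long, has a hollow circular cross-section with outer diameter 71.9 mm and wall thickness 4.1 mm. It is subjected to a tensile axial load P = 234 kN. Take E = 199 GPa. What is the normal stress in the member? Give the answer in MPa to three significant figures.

A = 873.3 mm².
σ = N/A = 234000/873.3 = 267.9 MPa.

268 MPa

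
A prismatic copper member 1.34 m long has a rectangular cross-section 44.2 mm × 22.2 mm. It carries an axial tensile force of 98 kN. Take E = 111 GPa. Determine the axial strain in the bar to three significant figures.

9.00e-04

A = 981.2 mm².
σ = N/A = 99.87 MPa; ε = σ/E = 99.87/111000 = 8.998e-04.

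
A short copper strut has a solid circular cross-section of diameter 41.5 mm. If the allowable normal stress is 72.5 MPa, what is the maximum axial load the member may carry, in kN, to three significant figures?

98.1 kN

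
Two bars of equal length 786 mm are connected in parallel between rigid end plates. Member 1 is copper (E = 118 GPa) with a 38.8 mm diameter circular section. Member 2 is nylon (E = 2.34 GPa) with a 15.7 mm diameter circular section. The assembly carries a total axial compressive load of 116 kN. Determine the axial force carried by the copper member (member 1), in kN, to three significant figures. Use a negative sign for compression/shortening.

-116 kN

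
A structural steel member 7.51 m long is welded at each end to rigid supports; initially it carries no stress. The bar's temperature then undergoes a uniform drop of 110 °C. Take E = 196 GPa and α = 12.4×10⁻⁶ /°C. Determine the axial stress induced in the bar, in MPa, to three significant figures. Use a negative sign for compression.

Free thermal expansion αLΔT = 12.4e-6 · 7510 · -110 = -10.24 mm.
The walls impose strain ε = −(-10.24)/7510 = 1.3640e-03; σ = Eε = 196000 · 1.3640e-03 = 267.3 MPa.

267 MPa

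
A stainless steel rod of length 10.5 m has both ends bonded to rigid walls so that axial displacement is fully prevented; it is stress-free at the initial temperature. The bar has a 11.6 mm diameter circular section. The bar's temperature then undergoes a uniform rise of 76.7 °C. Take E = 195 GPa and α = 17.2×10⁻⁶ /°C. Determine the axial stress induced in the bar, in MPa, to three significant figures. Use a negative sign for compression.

-257 MPa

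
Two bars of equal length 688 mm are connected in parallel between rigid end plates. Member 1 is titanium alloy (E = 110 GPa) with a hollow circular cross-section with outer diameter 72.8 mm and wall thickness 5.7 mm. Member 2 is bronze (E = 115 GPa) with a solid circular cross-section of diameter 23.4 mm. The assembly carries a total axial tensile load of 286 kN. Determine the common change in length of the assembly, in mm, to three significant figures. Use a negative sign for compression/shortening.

A_1 = 1202 mm².
A_2 = 430.1 mm².
Equal strain + equilibrium ⇒ each member carries load in proportion to AE: A₁E₁ = 132200000 N, A₂E₂ = 49460000 N, ΣAE = 181600000 N.
δ = PL/ΣAE = 286000·688/181600000 = 1.083 mm.

1.08 mm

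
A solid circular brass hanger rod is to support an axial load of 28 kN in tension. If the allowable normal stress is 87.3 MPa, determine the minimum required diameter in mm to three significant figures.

Required area A ≥ P/σ_allow = 28000/87.3 = 320.7 mm².
For a solid circular section, d ≥ √(4A/π) = 20.21 mm.

20.2 mm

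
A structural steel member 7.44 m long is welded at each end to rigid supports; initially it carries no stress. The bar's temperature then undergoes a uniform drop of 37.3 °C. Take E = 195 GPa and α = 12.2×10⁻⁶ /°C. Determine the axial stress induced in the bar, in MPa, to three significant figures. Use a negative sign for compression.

88.7 MPa

Free thermal expansion αLΔT = 12.2e-6 · 7440 · -37.3 = -3.386 mm.
The walls impose strain ε = −(-3.386)/7440 = 4.5506e-04; σ = Eε = 195000 · 4.5506e-04 = 88.74 MPa.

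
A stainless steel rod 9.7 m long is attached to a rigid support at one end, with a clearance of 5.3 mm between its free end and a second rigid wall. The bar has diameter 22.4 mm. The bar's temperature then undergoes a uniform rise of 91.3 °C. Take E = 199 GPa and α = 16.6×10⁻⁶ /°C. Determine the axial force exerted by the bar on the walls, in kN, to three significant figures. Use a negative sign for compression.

-76.0 kN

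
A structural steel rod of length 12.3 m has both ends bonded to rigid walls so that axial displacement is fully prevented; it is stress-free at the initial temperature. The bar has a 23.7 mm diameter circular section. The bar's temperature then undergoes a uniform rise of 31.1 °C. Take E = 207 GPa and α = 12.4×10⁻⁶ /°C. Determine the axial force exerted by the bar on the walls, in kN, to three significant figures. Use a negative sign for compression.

Free thermal expansion αLΔT = 12.4e-6 · 12300 · 31.1 = 4.743 mm.
The walls impose strain ε = −(4.743)/12300 = -3.8564e-04; σ = Eε = 207000 · -3.8564e-04 = -79.83 MPa.
Wall reaction R = σ·A = -79.83·441.2 = -35220 N = -35.22 kN.

-35.2 kN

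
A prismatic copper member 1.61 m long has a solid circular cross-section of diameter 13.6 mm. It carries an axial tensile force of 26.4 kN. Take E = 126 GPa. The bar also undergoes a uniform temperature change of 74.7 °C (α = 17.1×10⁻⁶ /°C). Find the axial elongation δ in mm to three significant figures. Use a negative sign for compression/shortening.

A = 145.3 mm².
δ_mech = NL/(AE) = 26400·1610/(145.3·126000) = 2.322 mm.
δ_thermal = αLΔT = 17.1e-6·1610·74.7 = 2.057 mm.
δ = δ_mech + δ_thermal = 4.379 mm.

4.38 mm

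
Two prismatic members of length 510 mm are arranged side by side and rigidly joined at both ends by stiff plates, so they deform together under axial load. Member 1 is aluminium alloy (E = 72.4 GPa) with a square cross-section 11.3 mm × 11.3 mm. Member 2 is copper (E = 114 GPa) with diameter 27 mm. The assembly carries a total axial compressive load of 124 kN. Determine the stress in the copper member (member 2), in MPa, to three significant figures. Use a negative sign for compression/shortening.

-190 MPa

A_1 = 127.7 mm².
A_2 = 572.6 mm².
Equal strain + equilibrium ⇒ each member carries load in proportion to AE: A₁E₁ = 9245000 N, A₂E₂ = 65270000 N, ΣAE = 74520000 N.
σ₂ = P·E₂/ΣAE = -124000·114000/74520000 = -189.7 MPa.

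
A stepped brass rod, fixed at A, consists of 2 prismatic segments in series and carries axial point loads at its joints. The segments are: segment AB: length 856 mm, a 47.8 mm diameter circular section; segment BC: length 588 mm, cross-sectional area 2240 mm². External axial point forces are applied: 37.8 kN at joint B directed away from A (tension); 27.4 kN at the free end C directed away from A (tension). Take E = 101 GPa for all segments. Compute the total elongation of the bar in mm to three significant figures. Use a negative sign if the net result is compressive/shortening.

Internal axial forces (sectioning from the free end, tension +): N_BC = 27.4 kN, N_AB = 65.2 kN.
A_AB = 1795 mm².
δ_AB = 65200·856/(1795·101000) = 0.3079 mm
δ_BC = 27400·588/(2240·101000) = 0.07121 mm
δ = Σδ_i = 0.3791 mm.

0.379 mm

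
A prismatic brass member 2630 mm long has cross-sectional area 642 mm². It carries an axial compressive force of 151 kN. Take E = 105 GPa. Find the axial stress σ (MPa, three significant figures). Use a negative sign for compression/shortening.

σ = N/A = -151000/642 = -235.2 MPa.

-235 MPa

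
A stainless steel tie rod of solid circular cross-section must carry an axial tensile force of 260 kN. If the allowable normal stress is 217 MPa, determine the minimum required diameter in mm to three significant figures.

Required area A ≥ P/σ_allow = 260000/217 = 1198 mm².
For a solid circular section, d ≥ √(4A/π) = 39.06 mm.

39.1 mm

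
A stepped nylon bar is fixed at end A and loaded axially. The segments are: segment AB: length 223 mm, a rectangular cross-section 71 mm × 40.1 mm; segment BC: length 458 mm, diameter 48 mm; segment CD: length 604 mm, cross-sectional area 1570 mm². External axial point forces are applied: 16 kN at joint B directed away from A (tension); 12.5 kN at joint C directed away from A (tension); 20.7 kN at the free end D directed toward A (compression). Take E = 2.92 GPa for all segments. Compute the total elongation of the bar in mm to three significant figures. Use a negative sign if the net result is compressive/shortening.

Internal axial forces (sectioning from the free end, tension +): N_CD = -20.7 kN, N_BC = -8.2 kN, N_AB = 7.8 kN.
A_AB = 2847 mm².
A_BC = 1810 mm².
δ_AB = 7800·223/(2847·2920) = 0.2092 mm
δ_BC = -8200·458/(1810·2920) = -0.7108 mm
δ_CD = -20700·604/(1570·2920) = -2.727 mm
δ = Σδ_i = -3.229 mm.

-3.23 mm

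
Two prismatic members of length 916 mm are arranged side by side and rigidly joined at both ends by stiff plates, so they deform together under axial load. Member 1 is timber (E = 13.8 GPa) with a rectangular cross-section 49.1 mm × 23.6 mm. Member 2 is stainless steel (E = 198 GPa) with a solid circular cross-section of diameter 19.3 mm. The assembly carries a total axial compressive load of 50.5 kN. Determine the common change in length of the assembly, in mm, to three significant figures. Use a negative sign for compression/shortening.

-0.626 mm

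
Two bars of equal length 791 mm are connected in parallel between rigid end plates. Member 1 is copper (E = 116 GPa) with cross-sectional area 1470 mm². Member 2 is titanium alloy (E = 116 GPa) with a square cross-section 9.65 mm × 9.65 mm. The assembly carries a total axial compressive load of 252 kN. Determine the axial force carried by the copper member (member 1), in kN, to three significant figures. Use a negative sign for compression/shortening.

A_2 = 93.12 mm².
Equal strain + equilibrium ⇒ each member carries load in proportion to AE: A₁E₁ = 170500000 N, A₂E₂ = 10800000 N, ΣAE = 181300000 N.
F₁ = P·A₁E₁/ΣAE = -252000·170500000/181300000 = -237000 N.

-237 kN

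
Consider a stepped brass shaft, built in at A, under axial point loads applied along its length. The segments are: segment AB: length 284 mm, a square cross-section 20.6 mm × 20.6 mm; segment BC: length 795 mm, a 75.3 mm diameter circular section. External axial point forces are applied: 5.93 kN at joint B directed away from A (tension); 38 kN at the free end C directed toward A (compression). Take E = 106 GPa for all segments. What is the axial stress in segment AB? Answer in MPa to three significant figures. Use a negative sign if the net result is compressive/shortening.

-75.6 MPa

Internal axial forces (sectioning from the free end, tension +): N_BC = -38 kN, N_AB = -32.07 kN.
A_AB = 424.4 mm².
σ_AB = N_AB/A_AB = -32070/424.4 = -75.57 MPa.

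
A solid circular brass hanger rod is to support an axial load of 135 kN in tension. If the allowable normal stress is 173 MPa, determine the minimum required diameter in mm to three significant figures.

Required area A ≥ P/σ_allow = 135000/173 = 780.3 mm².
For a solid circular section, d ≥ √(4A/π) = 31.52 mm.

31.5 mm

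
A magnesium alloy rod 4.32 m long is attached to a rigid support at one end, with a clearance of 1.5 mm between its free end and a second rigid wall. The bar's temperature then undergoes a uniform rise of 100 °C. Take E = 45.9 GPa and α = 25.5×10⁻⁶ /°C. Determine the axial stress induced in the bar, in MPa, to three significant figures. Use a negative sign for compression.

Free thermal expansion αLΔT = 25.5e-6 · 4320 · 100 = 11.02 mm.
The walls engage after the gap closes; constrained expansion = 11.02 − 1.5 = 9.516 mm.
The walls impose strain ε = −(9.516)/4320 = -2.2028e-03; σ = Eε = 45900 · -2.2028e-03 = -101.1 MPa.

-101 MPa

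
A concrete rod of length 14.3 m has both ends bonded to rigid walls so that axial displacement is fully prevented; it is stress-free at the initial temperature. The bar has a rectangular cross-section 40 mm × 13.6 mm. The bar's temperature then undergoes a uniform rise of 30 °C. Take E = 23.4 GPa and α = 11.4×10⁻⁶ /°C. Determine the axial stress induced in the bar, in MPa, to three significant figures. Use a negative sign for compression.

Free thermal expansion αLΔT = 11.4e-6 · 14300 · 30 = 4.891 mm.
The walls impose strain ε = −(4.891)/14300 = -3.4200e-04; σ = Eε = 23400 · -3.4200e-04 = -8.003 MPa.

-8.00 MPa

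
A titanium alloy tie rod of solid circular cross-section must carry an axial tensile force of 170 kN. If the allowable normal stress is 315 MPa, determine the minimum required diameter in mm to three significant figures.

26.2 mm

Required area A ≥ P/σ_allow = 170000/315 = 539.7 mm².
For a solid circular section, d ≥ √(4A/π) = 26.21 mm.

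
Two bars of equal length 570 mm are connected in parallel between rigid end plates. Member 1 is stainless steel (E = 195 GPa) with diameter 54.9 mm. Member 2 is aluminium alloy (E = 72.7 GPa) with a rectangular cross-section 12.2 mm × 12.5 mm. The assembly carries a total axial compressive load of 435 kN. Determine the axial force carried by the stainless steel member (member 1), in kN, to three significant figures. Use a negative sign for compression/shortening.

A_1 = 2367 mm².
A_2 = 152.5 mm².
Equal strain + equilibrium ⇒ each member carries load in proportion to AE: A₁E₁ = 461600000 N, A₂E₂ = 11090000 N, ΣAE = 472700000 N.
F₁ = P·A₁E₁/ΣAE = -435000·461600000/472700000 = -424800 N.

-425 kN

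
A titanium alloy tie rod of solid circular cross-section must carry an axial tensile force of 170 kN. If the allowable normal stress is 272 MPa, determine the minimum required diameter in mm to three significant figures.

28.2 mm

Required area A ≥ P/σ_allow = 170000/272 = 625 mm².
For a solid circular section, d ≥ √(4A/π) = 28.21 mm.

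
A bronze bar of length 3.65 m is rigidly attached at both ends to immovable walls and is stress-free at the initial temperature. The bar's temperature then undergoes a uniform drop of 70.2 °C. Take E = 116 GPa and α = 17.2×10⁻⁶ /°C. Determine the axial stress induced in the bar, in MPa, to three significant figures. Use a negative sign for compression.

Free thermal expansion αLΔT = 17.2e-6 · 3650 · -70.2 = -4.407 mm.
The walls impose strain ε = −(-4.407)/3650 = 1.2074e-03; σ = Eε = 116000 · 1.2074e-03 = 140.1 MPa.

140 MPa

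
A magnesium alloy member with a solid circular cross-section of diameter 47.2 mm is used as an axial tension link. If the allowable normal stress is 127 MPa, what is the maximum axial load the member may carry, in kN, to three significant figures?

A = 1750 mm².
P_max = σ_allow · A = 127 · 1750 = 222200 N = 222.2 kN.

222 kN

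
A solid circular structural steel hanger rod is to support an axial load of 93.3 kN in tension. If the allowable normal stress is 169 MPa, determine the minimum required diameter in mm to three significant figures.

26.5 mm

Required area A ≥ P/σ_allow = 93300/169 = 552.1 mm².
For a solid circular section, d ≥ √(4A/π) = 26.51 mm.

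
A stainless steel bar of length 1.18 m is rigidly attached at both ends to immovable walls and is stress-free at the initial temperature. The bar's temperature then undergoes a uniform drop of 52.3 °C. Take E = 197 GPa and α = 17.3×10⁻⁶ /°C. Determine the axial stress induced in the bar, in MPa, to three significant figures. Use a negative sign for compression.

178 MPa

Free thermal expansion αLΔT = 17.3e-6 · 1180 · -52.3 = -1.068 mm.
The walls impose strain ε = −(-1.068)/1180 = 9.0479e-04; σ = Eε = 197000 · 9.0479e-04 = 178.2 MPa.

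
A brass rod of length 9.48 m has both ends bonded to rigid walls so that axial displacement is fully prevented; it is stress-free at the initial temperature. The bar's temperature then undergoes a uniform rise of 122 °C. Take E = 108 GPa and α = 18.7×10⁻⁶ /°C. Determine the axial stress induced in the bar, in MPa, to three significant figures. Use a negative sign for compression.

-246 MPa

Free thermal expansion αLΔT = 18.7e-6 · 9480 · 122 = 21.63 mm.
The walls impose strain ε = −(21.63)/9480 = -2.2814e-03; σ = Eε = 108000 · -2.2814e-03 = -246.4 MPa.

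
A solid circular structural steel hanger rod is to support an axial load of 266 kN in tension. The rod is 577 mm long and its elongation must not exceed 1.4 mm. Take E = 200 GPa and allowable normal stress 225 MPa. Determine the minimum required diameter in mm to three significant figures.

38.8 mm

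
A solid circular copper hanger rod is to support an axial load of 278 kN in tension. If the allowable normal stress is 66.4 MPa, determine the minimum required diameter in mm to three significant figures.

Required area A ≥ P/σ_allow = 278000/66.4 = 4187 mm².
For a solid circular section, d ≥ √(4A/π) = 73.01 mm.

73.0 mm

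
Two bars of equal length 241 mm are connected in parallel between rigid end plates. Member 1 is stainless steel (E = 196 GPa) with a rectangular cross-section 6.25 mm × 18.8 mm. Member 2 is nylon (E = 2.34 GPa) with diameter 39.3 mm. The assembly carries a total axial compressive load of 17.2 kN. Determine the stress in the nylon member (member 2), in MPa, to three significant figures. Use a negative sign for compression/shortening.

A_1 = 117.5 mm².
A_2 = 1213 mm².
Equal strain + equilibrium ⇒ each member carries load in proportion to AE: A₁E₁ = 23030000 N, A₂E₂ = 2839000 N, ΣAE = 25870000 N.
σ₂ = P·E₂/ΣAE = -17200·2340/25870000 = -1.556 MPa.

-1.56 MPa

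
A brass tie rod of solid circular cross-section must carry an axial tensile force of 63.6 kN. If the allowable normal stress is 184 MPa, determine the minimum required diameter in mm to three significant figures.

Required area A ≥ P/σ_allow = 63600/184 = 345.7 mm².
For a solid circular section, d ≥ √(4A/π) = 20.98 mm.

21.0 mm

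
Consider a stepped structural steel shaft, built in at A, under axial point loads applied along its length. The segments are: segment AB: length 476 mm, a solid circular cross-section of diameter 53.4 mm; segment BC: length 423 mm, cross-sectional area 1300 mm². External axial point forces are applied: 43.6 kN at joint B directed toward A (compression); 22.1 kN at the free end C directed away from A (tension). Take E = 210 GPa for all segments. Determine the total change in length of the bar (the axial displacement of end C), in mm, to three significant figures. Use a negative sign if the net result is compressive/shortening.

0.0125 mm

Internal axial forces (sectioning from the free end, tension +): N_BC = 22.1 kN, N_AB = -21.5 kN.
A_AB = 2240 mm².
δ_AB = -21500·476/(2240·210000) = -0.02176 mm
δ_BC = 22100·423/(1300·210000) = 0.03424 mm
δ = Σδ_i = 0.01248 mm.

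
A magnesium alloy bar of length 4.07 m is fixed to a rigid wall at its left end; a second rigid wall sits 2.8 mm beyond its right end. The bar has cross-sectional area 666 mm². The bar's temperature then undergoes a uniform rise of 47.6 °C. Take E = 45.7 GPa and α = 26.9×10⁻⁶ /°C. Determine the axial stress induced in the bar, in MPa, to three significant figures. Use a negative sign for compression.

-27.1 MPa

Free thermal expansion αLΔT = 26.9e-6 · 4070 · 47.6 = 5.211 mm.
The walls engage after the gap closes; constrained expansion = 5.211 − 2.8 = 2.411 mm.
The walls impose strain ε = −(2.411)/4070 = -5.9248e-04; σ = Eε = 45700 · -5.9248e-04 = -27.08 MPa.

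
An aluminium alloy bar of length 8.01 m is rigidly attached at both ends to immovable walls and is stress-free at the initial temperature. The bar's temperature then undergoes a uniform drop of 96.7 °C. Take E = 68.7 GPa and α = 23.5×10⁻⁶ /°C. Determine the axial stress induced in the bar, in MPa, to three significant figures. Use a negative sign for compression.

156 MPa

Free thermal expansion αLΔT = 23.5e-6 · 8010 · -96.7 = -18.2 mm.
The walls impose strain ε = −(-18.2)/8010 = 2.2725e-03; σ = Eε = 68700 · 2.2725e-03 = 156.1 MPa.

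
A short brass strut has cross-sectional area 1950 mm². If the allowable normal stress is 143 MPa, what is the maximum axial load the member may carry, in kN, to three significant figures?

P_max = σ_allow · A = 143 · 1950 = 278800 N = 278.9 kN.

279 kN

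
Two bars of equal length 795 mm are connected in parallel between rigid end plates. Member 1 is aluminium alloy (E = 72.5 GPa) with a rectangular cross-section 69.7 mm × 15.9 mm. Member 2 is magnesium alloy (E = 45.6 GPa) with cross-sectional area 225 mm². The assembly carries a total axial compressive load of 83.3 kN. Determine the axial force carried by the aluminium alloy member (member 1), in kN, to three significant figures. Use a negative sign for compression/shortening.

A_1 = 1108 mm².
Equal strain + equilibrium ⇒ each member carries load in proportion to AE: A₁E₁ = 80350000 N, A₂E₂ = 10260000 N, ΣAE = 90610000 N.
F₁ = P·A₁E₁/ΣAE = -83300·80350000/90610000 = -73870 N.

-73.9 kN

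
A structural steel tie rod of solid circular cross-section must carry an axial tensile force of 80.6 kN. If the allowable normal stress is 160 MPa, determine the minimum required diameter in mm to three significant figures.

25.3 mm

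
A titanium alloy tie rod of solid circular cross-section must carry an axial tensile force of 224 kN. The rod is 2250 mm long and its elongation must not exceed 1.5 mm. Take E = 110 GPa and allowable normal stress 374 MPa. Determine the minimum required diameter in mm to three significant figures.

62.4 mm

Required area A ≥ P/σ_allow = 224000/374 = 598.9 mm².
For a solid circular section, d ≥ √(4A/π) = 27.61 mm.
Elongation limit: A ≥ PL/(Eδ_allow) = 224000·2250/(110000·1.5) = 3055 mm² ⇒ d ≥ 62.36 mm.
The elongation limit governs.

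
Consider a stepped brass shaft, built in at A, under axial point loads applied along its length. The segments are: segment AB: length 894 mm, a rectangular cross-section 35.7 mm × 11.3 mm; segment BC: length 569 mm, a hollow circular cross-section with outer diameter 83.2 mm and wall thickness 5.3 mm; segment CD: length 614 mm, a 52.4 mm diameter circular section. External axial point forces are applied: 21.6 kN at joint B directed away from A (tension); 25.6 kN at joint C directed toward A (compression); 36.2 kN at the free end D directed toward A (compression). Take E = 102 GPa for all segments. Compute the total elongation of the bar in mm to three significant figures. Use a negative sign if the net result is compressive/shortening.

-1.24 mm

Internal axial forces (sectioning from the free end, tension +): N_CD = -36.2 kN, N_BC = -61.8 kN, N_AB = -40.2 kN.
A_AB = 403.4 mm².
A_BC = 1297 mm².
A_CD = 2157 mm².
δ_AB = -40200·894/(403.4·102000) = -0.8734 mm
δ_BC = -61800·569/(1297·102000) = -0.2658 mm
δ_CD = -36200·614/(2157·102000) = -0.101 mm
δ = Σδ_i = -1.24 mm.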